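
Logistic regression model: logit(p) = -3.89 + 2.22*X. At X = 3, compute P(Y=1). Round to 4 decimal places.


z = -3.89 + 2.22 * 3 = 2.7700.
Sigmoid: P = 1 / (1 + exp(-2.7700)) = 0.9410.

0.9410


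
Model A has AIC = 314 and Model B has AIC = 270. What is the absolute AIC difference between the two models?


Compute |314 - 270| = 44.
Model B has the smaller AIC.

44


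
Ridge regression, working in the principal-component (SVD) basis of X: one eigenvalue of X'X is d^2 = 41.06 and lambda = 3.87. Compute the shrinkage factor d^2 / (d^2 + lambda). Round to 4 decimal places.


Compute the denominator: 41.06 + 3.87 = 44.9300.
Shrinkage factor = 41.06 / 44.9300 = 0.9139.

0.9139


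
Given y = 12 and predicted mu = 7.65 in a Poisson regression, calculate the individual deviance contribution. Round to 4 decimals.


Compute y*ln(y/mu) = 12*ln(12/7.65) = 12*0.450201 = 5.402412.
y - mu = 4.35.
D = 2*(5.402412 - (4.35)) = 2.104824, which rounds to 2.1048.

2.1048


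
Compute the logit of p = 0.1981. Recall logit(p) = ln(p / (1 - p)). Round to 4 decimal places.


1 - p = 0.8019.
p/(1-p) = 0.2470.
logit = ln(0.2470) = -1.3982.

-1.3982


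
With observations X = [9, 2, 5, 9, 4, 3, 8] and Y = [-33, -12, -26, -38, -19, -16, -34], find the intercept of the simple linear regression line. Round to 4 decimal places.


First find the slope: b1 = -3.3417.
Means: xbar = 5.7143, ybar = -25.4286.
b0 = ybar - b1 * xbar = -25.4286 - -3.3417 * 5.7143 = -6.3333.

-6.3333


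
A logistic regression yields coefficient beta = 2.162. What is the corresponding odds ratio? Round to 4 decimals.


The odds ratio is computed as:
OR = e^(2.162) = 8.6885.

8.6885


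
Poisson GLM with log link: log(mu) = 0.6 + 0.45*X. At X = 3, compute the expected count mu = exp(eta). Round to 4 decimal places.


Linear predictor: eta = 0.6 + (0.45)(3) = 1.9500.
Expected count: mu = exp(1.9500) = 7.0287.

7.0287


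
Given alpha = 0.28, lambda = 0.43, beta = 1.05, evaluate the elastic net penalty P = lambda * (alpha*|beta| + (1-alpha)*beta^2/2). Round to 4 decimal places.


Compute:
L1 = 0.28 * 1.05 = 0.2940.
L2 = 0.72 * 1.05^2 / 2 = 0.3969.
Penalty = 0.43 * (0.2940 + 0.3969) = 0.2971.

0.2971


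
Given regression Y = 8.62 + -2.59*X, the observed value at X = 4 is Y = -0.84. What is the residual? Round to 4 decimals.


Predicted = 8.62 + -2.59 * 4 = -1.7400.
Residual = -0.84 - -1.7400 = 0.9000.

0.9000


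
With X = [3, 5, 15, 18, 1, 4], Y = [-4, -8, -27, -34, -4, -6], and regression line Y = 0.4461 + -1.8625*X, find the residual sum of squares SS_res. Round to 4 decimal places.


Predicted values from Y = 0.4461 + -1.8625*X.
Residuals: [1.1414, 0.8664, 0.4914, -0.9211, -2.5836, 1.0039].
SSres = 10.8261.

10.8261


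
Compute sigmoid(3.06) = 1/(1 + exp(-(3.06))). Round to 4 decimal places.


Compute exp(-3.0600) = 0.0469.
Sigmoid = 1 / (1 + 0.0469) = 1 / 1.0469 = 0.9552.

0.9552


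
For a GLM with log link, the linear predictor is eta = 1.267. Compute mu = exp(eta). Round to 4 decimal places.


mu = exp(eta) = exp(1.267).
= 3.5502.

3.5502


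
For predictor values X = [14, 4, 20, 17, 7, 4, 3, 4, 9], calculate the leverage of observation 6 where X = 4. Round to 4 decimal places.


Mean of X: xbar = 9.1111.
SXX = 324.8889.
For X = 4: h = 1/9 + (4 - 9.1111)^2/324.8889 = 0.1915.

0.1915


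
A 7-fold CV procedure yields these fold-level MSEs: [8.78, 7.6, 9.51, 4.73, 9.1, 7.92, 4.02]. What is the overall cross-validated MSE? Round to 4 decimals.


Total MSE across folds = 51.6600.
CV-MSE = 51.6600/7 = 7.3800.

7.3800


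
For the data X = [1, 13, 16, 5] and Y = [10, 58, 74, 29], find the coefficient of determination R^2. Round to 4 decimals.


Fit the OLS line: b0 = 6.6770, b1 = 4.1226.
SSres = 10.5734.
SStot = 2470.7500.
R^2 = 1 - 10.5734/2470.7500 = 0.9957.

0.9957


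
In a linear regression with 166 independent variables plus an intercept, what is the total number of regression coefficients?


Total coefficients = number of predictors + 1 (for the intercept).
= 166 + 1 = 167.

167


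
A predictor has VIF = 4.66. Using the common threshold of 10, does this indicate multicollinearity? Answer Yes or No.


The threshold is 10.
VIF = 4.66 is < 10.
Multicollinearity indication: No.

No


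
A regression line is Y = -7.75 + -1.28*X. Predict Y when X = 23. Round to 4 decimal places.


Plug X = 23 into Y = -7.75 + -1.28*X:
Y = -7.75 + -29.4400 = -37.1900.

-37.1900


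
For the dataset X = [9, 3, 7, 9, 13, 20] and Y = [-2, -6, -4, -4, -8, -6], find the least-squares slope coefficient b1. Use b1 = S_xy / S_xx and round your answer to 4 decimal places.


The sample means are xbar = 10.1667 and ybar = -5.0000.
Compute S_xx = 168.8333 and S_xy = -19.0000.
Slope b1 = S_xy / S_xx = -19.0000 / 168.8333 = -0.1125.

-0.1125


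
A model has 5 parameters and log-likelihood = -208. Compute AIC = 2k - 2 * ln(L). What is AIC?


AIC = 2k - 2*loglik = 2(5) - 2(-208).
= 10 + 416 = 426.

426


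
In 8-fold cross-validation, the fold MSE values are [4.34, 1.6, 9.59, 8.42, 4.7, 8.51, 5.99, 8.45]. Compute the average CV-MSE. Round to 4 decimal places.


Total MSE across folds = 51.6000.
CV-MSE = 51.6000/8 = 6.4500.

6.4500


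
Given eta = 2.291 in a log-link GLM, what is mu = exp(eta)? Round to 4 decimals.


mu = exp(eta) = exp(2.291).
= 9.8848.

9.8848


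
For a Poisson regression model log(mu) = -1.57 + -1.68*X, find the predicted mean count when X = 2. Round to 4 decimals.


Linear predictor: eta = -1.57 + (-1.68)(2) = -4.9300.
Expected count: mu = exp(-4.9300) = 0.0072.

0.0072


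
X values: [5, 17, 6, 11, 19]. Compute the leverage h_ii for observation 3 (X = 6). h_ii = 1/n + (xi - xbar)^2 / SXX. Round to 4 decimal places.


Mean of X: xbar = 11.6000.
SXX = 159.2000.
For X = 6: h = 1/5 + (6 - 11.6000)^2/159.2000 = 0.3970.

0.3970


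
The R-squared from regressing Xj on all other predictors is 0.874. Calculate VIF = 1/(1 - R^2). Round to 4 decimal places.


Using VIF = 1/(1 - R^2_j):
1 - 0.874 = 0.126.
VIF = 7.9365.

7.9365


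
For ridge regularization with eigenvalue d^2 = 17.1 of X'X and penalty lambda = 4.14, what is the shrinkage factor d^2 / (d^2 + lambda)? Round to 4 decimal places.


Compute the denominator: 17.1 + 4.14 = 21.2400.
Shrinkage factor = 17.1 / 21.2400 = 0.8051.

0.8051


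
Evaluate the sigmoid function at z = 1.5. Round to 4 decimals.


exp(-1.5000) = 0.2231.
1 + exp(-z) = 1.2231.
sigmoid = 1/1.2231 = 0.8176.

0.8176


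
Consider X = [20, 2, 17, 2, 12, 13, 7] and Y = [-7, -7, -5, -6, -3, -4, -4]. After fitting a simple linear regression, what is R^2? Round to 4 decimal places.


After computing the OLS fit (b0=-5.4381, b1=0.0283):
SSres = 14.6185, SStot = 14.8571.
R^2 = 1 - 14.6185/14.8571 = 0.0161.

0.0161


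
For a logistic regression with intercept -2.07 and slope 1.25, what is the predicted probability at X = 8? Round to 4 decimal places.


Compute z = -2.07 + (1.25)(8) = 7.9300.
exp(-z) = 0.0004.
P = 1/(1 + 0.0004) = 0.9996.

0.9996


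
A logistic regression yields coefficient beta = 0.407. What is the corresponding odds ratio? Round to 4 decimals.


exp(0.407) = 1.5023.
So the odds ratio is 1.5023.

1.5023


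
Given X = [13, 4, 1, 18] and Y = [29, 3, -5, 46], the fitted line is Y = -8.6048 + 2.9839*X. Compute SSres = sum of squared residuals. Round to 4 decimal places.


Compute predicted values, then residuals = yi - yhat_i.
Residuals: [-1.1859, -0.3308, 0.6209, 0.8946].
SSres = sum(residual^2) = 2.7016.

2.7016


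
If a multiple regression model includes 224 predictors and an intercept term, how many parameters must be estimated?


Including the intercept, the model has 224 predictor coefficients + 1 intercept.
Total = 225.

225


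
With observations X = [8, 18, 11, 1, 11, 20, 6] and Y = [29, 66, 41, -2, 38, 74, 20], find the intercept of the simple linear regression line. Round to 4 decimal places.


The slope is b1 = 3.9366.
Sample means are xbar = 10.7143 and ybar = 38.0000.
Intercept: b0 = 38.0000 - (3.9366)(10.7143) = -4.1773.

-4.1773


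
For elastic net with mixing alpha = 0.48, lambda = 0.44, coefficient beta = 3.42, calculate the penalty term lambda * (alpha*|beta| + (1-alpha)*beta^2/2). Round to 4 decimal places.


Compute:
L1 = 0.48 * 3.42 = 1.6416.
L2 = 0.52 * 3.42^2 / 2 = 3.0411.
Penalty = 0.44 * (1.6416 + 3.0411) = 2.0604.

2.0604


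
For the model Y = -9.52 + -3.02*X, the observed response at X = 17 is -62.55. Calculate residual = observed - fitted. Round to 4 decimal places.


Fitted value at X = 17 is yhat = -9.52 + -3.02*17 = -60.8600.
Residual = -62.55 - -60.8600 = -1.6900.

-1.6900


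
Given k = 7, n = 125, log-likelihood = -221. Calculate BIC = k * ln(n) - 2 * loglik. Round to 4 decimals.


Compute k*ln(n) = 7*ln(125) = 7*4.828314 = 33.798198.
Then -2*loglik = 442.
BIC = 33.798198 + 442 = 475.798198, which rounds to 475.7982.

475.7982


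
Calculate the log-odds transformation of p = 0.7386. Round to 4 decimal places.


Compute the odds: 0.7386/0.2614 = 2.8256.
Take the natural log: ln(2.8256) = 1.0387.

1.0387


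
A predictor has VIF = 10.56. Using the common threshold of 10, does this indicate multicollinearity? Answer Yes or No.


Check: VIF = 10.56 vs threshold = 10.
Since 10.56 >= 10, the answer is Yes.

Yes


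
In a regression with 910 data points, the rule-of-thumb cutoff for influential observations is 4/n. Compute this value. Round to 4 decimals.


Cook's distance cutoff = 4/n = 4/910.
= 0.0044.

0.0044


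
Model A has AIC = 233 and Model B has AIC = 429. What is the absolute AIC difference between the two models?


Compute |233 - 429| = 196.
Model A has the smaller AIC.

196


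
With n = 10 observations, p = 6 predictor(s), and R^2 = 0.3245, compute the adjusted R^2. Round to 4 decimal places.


Adjusted R^2 = 1 - (1 - R^2) * (n-1)/(n-p-1).
(1 - R^2) = 0.6755.
(n-1)/(n-p-1) = 9/3.
(1 - R^2) * (n-1) = 0.6755 * 9 = 6.0795.
Divide by (n-p-1): 6.0795 / 3 = 2.0265.
Adj R^2 = 1 - 2.0265 = -1.0265.

-1.0265


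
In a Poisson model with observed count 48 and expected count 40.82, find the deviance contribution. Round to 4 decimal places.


Compute y*ln(y/mu) = 48*ln(48/40.82) = 48*0.162029 = 7.777392.
y - mu = 7.18.
D = 2*(7.777392 - (7.18)) = 1.194784, which rounds to 1.1948.

1.1948


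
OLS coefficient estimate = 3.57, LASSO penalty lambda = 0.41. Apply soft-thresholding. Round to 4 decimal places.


Absolute value: |3.57| = 3.57.
Compare to lambda = 0.41.
Since |beta| > lambda, coefficient = sign(beta)*(|beta| - lambda) = 3.1600.

3.1600


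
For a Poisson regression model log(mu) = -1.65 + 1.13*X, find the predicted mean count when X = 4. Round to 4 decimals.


Linear predictor: eta = -1.65 + (1.13)(4) = 2.8700.
Expected count: mu = exp(2.8700) = 17.6370.

17.6370


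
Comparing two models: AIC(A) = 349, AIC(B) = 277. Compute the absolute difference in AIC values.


|AIC_A - AIC_B| = |349 - 277| = 72.
Model B is preferred (lower AIC).

72


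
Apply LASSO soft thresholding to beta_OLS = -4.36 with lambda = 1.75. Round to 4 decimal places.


Absolute value: |-4.36| = 4.36.
Compare to lambda = 1.75.
Since |beta| > lambda, coefficient = sign(beta)*(|beta| - lambda) = -2.6100.

-2.6100


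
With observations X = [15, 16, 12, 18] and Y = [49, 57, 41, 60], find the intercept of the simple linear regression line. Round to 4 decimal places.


The slope is b1 = 3.3200.
Sample means are xbar = 15.2500 and ybar = 51.7500.
Intercept: b0 = 51.7500 - (3.3200)(15.2500) = 1.1200.

1.1200


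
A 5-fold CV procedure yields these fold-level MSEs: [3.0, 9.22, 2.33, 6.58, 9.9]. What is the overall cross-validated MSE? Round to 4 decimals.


Sum of fold MSEs = 31.0300.
Average = 31.0300 / 5 = 6.2060.

6.2060


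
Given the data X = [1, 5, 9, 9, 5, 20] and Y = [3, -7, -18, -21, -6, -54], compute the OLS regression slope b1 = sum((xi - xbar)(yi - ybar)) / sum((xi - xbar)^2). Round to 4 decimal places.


The sample means are xbar = 8.1667 and ybar = -17.1667.
Compute S_xx = 212.8333 and S_xy = -651.8333.
Slope b1 = S_xy / S_xx = -651.8333 / 212.8333 = -3.0626.

-3.0626


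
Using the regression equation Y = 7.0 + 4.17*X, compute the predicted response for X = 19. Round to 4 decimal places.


Plug X = 19 into Y = 7.0 + 4.17*X:
Y = 7.0 + 79.2300 = 86.2300.

86.2300


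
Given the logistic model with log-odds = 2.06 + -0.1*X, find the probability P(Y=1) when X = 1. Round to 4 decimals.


Compute z = 2.06 + (-0.1)(1) = 1.9600.
exp(-z) = 0.1409.
P = 1/(1 + 0.1409) = 0.8765.

0.8765


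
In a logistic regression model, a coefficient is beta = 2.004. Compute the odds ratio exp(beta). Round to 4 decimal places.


exp(2.004) = 7.4187.
So the odds ratio is 7.4187.

7.4187


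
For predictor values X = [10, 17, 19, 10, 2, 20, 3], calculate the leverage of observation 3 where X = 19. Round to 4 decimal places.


Mean of X: xbar = 11.5714.
SXX = 325.7143.
For X = 19: h = 1/7 + (19 - 11.5714)^2/325.7143 = 0.3123.

0.3123


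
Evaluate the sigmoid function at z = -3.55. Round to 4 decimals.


exp(3.5500) = 34.8133.
1 + exp(-z) = 35.8133.
sigmoid = 1/35.8133 = 0.0279.

0.0279


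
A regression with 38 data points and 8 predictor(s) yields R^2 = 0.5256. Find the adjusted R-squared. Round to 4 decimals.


Adjusted R^2 = 1 - (1 - R^2) * (n-1)/(n-p-1).
(1 - R^2) = 0.4744.
(n-1)/(n-p-1) = 37/29.
(1 - R^2) * (n-1) = 0.4744 * 37 = 17.5528.
Divide by (n-p-1): 17.5528 / 29 = 0.6053.
Adj R^2 = 1 - 0.6053 = 0.3947.

0.3947


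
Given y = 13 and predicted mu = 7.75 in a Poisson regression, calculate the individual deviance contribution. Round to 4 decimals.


y/mu = 13/7.75 = 1.677419 (approx.), and ln(13/7.75) = 0.517257.
y * ln(y/mu) = 13 * 0.517257 = 6.724341.
y - mu = 5.25.
D = 2 * (6.724341 - 5.25) = 2.948682, which rounds to 2.9487.

2.9487


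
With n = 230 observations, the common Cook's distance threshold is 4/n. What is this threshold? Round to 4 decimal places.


Using the rule of thumb:
Threshold = 4 / 230 = 0.0174.

0.0174


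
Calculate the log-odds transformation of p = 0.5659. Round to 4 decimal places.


1 - p = 0.4341.
p/(1-p) = 1.3036.
logit = ln(1.3036) = 0.2651.

0.2651


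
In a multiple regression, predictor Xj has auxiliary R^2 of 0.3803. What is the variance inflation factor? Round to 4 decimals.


Using VIF = 1/(1 - R^2_j):
1 - 0.3803 = 0.6197.
VIF = 1.6137.

1.6137


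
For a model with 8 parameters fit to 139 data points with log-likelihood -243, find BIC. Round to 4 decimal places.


Compute k*ln(n) = 8*ln(139) = 8*4.934474 = 39.475792.
Then -2*loglik = 486.
BIC = 39.475792 + 486 = 525.475792, which rounds to 525.4758.

525.4758


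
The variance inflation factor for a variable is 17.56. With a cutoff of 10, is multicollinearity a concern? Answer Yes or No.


Check: VIF = 17.56 vs threshold = 10.
Since 17.56 >= 10, the answer is Yes.

Yes


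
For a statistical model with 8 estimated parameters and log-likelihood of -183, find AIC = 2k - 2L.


AIC = 2*8 - 2*(-183).
= 16 + 366 = 382.

382


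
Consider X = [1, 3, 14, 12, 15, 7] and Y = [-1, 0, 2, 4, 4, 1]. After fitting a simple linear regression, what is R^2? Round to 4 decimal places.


After computing the OLS fit (b0=-1.1000, b1=0.3192):
SSres = 3.6692, SStot = 21.3333.
R^2 = 1 - 3.6692/21.3333 = 0.8280.

0.8280


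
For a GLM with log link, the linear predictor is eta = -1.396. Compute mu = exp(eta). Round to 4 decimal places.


mu = exp(eta) = exp(-1.396).
= 0.2476.

0.2476


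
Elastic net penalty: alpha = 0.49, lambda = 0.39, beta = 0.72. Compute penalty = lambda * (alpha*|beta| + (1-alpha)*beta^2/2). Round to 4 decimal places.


L1 component = 0.49 * |0.72| = 0.3528.
L2 component = 0.51 * 0.72^2 / 2 = 0.1322.
Penalty = 0.39 * (0.3528 + 0.1322) = 0.39 * 0.4850 = 0.1891.

0.1891


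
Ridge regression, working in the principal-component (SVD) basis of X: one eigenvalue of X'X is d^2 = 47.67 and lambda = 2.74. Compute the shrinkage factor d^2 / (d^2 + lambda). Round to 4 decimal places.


Denominator = d^2 + lambda = 47.67 + 2.74 = 50.4100.
Shrinkage = 47.67 / 50.4100 = 0.9456.

0.9456


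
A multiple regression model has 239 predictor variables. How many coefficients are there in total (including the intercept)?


Including the intercept, the model has 239 predictor coefficients + 1 intercept.
Total = 240.

240


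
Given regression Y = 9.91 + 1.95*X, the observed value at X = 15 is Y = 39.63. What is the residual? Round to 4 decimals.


Predicted = 9.91 + 1.95 * 15 = 39.1600.
Residual = 39.63 - 39.1600 = 0.4700.

0.4700


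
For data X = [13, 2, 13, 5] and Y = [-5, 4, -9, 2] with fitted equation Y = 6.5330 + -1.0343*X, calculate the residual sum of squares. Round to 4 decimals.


Predicted values from Y = 6.5330 + -1.0343*X.
Residuals: [1.9129, -0.4644, -2.0871, 0.6385].
SSres = 8.6385.

8.6385


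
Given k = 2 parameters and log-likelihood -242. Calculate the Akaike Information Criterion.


AIC = 2k - 2*loglik = 2(2) - 2(-242).
= 4 + 484 = 488.

488


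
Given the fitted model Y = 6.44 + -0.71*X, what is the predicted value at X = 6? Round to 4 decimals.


Plug X = 6 into Y = 6.44 + -0.71*X:
Y = 6.44 + -4.2600 = 2.1800.

2.1800


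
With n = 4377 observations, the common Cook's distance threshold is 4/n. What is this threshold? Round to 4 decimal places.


Using the rule of thumb:
Threshold = 4 / 4377 = 0.0009.

0.0009


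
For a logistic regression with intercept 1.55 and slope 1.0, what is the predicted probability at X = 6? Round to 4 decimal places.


z = 1.55 + 1.0 * 6 = 7.5500.
Sigmoid: P = 1 / (1 + exp(-7.5500)) = 0.9995.

0.9995


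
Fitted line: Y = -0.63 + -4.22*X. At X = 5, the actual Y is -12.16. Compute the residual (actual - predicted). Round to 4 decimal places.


Fitted value at X = 5 is yhat = -0.63 + -4.22*5 = -21.7300.
Residual = -12.16 - -21.7300 = 9.5700.

9.5700


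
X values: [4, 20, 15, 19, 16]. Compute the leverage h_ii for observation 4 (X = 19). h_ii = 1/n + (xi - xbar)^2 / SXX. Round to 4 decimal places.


Mean of X: xbar = 14.8000.
SXX = 162.8000.
For X = 19: h = 1/5 + (19 - 14.8000)^2/162.8000 = 0.3084.

0.3084


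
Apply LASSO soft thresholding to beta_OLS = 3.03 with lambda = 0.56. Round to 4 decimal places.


Check: |3.03| = 3.03 vs lambda = 0.56.
Since |beta| > lambda, coefficient = sign(beta)*(|beta| - lambda) = 2.4700.
Soft-thresholded coefficient = 2.4700.

2.4700


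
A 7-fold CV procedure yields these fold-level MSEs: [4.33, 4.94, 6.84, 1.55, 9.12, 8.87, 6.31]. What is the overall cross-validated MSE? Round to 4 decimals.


Total MSE across folds = 41.9600.
CV-MSE = 41.9600/7 = 5.9943.

5.9943


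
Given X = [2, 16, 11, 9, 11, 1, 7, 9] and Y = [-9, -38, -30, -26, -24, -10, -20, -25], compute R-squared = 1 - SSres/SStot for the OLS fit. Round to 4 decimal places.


The fitted line is Y = -6.8097 + -1.9322*X.
SSres = 28.7198, SStot = 661.5000.
R^2 = 1 - SSres/SStot = 0.9566.

0.9566


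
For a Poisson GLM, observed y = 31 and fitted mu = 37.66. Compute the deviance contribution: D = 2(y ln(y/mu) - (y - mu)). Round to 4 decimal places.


y/mu = 31/37.66 = 0.823155 (approx.), and ln(31/37.66) = -0.194611.
y * ln(y/mu) = 31 * -0.194611 = -6.032941.
y - mu = -6.66.
D = 2 * (-6.032941 - -6.66) = 1.254118, which rounds to 1.2541.

1.2541


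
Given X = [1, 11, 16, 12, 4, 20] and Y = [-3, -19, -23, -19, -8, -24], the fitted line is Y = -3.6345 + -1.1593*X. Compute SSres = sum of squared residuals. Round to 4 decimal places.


Predicted values from Y = -3.6345 + -1.1593*X.
Residuals: [1.7938, -2.6132, -0.8167, -1.4539, 0.2717, 2.8205].
SSres = 20.8564.

20.8564


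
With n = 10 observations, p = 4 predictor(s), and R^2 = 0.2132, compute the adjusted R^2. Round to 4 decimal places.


Plug in: Adj R^2 = 1 - (1 - 0.2132) * 9/5.
= 1 - 0.7868 * 9/5
= 1 - 7.0812 / 5
= 1 - 1.4162 = -0.4162.

-0.4162


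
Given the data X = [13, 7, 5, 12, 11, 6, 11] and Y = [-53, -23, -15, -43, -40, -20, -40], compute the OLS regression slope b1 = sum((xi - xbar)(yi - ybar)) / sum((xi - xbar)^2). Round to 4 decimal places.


The sample means are xbar = 9.2857 and ybar = -33.4286.
Compute S_xx = 61.4286 and S_xy = -268.1429.
Slope b1 = S_xy / S_xx = -268.1429 / 61.4286 = -4.3651.

-4.3651


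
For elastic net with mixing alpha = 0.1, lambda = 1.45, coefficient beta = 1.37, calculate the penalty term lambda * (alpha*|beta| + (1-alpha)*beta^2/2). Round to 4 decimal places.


Compute:
L1 = 0.1 * 1.37 = 0.1370.
L2 = 0.9 * 1.37^2 / 2 = 0.8446.
Penalty = 1.45 * (0.1370 + 0.8446) = 1.4233.

1.4233


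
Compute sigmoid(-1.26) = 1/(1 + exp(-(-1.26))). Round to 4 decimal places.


Compute exp(1.2600) = 3.5254.
Sigmoid = 1 / (1 + 3.5254) = 1 / 4.5254 = 0.2210.

0.2210


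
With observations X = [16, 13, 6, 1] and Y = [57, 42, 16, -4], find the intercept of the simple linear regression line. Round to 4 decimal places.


The slope is b1 = 3.9928.
Sample means are xbar = 9.0000 and ybar = 27.7500.
Intercept: b0 = 27.7500 - (3.9928)(9.0000) = -8.1848.

-8.1848


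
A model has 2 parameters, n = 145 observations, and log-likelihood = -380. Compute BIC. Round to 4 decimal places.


Compute k*ln(n) = 2*ln(145) = 2*4.976734 = 9.953468.
Then -2*loglik = 760.
BIC = 9.953468 + 760 = 769.953468, which rounds to 769.9535.

769.9535


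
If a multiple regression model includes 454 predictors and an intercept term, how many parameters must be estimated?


Total coefficients = number of predictors + 1 (for the intercept).
= 454 + 1 = 455.

455


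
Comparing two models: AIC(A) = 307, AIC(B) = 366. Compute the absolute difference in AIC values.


|AIC_A - AIC_B| = |307 - 366| = 59.
Model A is preferred (lower AIC).

59


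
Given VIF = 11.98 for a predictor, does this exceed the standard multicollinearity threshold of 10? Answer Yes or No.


Compare VIF = 11.98 to the threshold of 10.
11.98 >= 10, so the answer is Yes.

Yes


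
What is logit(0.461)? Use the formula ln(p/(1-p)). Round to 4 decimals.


Compute the odds: 0.461/0.539 = 0.8553.
Take the natural log: ln(0.8553) = -0.1563.

-0.1563


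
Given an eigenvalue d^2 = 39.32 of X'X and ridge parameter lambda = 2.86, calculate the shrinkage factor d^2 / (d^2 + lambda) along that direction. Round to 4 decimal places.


d^2 + lambda = 39.32 + 2.86 = 42.1800.
Shrinkage factor = 39.32/42.1800 = 0.9322.

0.9322


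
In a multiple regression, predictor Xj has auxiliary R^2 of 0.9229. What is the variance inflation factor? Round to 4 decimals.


Denominator: 1 - 0.9229 = 0.0771.
VIF = 1 / 0.0771 = 12.9702.

12.9702


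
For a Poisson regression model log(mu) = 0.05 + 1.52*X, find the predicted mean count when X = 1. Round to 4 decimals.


Compute eta = 0.05 + 1.52 * 1 = 1.5700.
Apply inverse link: mu = e^1.5700 = 4.8066.

4.8066


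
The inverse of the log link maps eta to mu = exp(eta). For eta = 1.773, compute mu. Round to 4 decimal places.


mu = exp(eta) = exp(1.773).
= 5.8885.

5.8885


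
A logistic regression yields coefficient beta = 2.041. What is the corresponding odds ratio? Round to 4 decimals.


Odds ratio = exp(beta) = exp(2.041).
= 7.6983.

7.6983


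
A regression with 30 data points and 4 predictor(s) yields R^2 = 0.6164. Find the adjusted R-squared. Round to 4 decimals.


Plug in: Adj R^2 = 1 - (1 - 0.6164) * 29/25.
= 1 - 0.3836 * 29/25
= 1 - 11.1244 / 25
= 1 - 0.4450 = 0.5550.

0.5550


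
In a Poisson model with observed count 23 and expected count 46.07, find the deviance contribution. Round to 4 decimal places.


First: ln(23/46.07) = -0.694668.
Then: 23 * -0.694668 = -15.977364.
y - mu = 23 - 46.07 = -23.07.
D = 2(-15.977364 - -23.07) = 14.185272, which rounds to 14.1853.

14.1853


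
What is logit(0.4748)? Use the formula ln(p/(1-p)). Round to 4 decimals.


Compute the odds: 0.4748/0.5252 = 0.9040.
Take the natural log: ln(0.9040) = -0.1009.

-0.1009


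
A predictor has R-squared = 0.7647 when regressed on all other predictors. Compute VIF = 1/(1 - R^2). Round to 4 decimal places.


Using VIF = 1/(1 - R^2_j):
1 - 0.7647 = 0.2353.
VIF = 4.2499.

4.2499


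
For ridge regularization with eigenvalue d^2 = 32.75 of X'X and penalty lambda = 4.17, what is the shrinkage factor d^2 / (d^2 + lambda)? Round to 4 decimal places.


d^2 + lambda = 32.75 + 4.17 = 36.9200.
Shrinkage factor = 32.75/36.9200 = 0.8871.

0.8871


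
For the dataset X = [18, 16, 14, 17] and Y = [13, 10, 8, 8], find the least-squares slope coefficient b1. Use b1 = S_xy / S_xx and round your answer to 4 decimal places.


Calculate xbar = 16.2500, ybar = 9.7500.
S_xx = 8.7500, S_xy = 8.2500.
Using b1 = S_xy / S_xx = 8.2500 / 8.7500, we get b1 = 0.9429.

0.9429


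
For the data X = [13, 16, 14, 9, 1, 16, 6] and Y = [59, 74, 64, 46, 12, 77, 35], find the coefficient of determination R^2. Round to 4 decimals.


After computing the OLS fit (b0=8.6119, b1=4.0896):
SSres = 24.1791, SStot = 3225.7143.
R^2 = 1 - 24.1791/3225.7143 = 0.9925.

0.9925


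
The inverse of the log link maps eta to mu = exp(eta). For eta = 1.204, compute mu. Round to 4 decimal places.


Apply the inverse link:
mu = e^1.204 = 3.3334.

3.3334


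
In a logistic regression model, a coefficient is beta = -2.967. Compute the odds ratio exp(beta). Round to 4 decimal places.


Odds ratio = exp(beta) = exp(-2.967).
= 0.0515.

0.0515


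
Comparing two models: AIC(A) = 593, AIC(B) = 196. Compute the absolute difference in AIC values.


Absolute difference = |593 - 196| = 397.
The model with lower AIC (B) is preferred.

397


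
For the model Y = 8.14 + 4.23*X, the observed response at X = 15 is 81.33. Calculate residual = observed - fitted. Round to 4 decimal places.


Predicted = 8.14 + 4.23 * 15 = 71.5900.
Residual = 81.33 - 71.5900 = 9.7400.

9.7400


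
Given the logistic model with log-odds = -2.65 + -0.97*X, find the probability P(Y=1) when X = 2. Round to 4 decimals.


z = -2.65 + -0.97 * 2 = -4.5900.
Sigmoid: P = 1 / (1 + exp(4.5900)) = 0.0101.

0.0101


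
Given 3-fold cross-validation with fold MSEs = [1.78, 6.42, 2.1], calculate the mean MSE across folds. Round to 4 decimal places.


Add all fold MSEs: 10.3000.
Divide by k = 3: 10.3000/3 = 3.4333.

3.4333


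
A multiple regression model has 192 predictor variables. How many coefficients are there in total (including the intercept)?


Each predictor gets one coefficient, plus one intercept.
Total parameters = 192 + 1 = 193.

193


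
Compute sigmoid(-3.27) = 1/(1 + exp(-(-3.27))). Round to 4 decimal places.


Compute exp(3.2700) = 26.3113.
Sigmoid = 1 / (1 + 26.3113) = 1 / 27.3113 = 0.0366.

0.0366


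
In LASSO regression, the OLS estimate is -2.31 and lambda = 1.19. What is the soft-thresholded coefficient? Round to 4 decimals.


Absolute value: |-2.31| = 2.31.
Compare to lambda = 1.19.
Since |beta| > lambda, coefficient = sign(beta)*(|beta| - lambda) = -1.1200.

-1.1200


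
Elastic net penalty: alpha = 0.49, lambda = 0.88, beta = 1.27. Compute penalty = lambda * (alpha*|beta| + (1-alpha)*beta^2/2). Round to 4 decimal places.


alpha * |beta| = 0.49 * 1.27 = 0.6223.
(1-alpha) * beta^2/2 = 0.51 * 1.6129/2 = 0.4113.
Total = 0.88 * (0.6223 + 0.4113) = 0.9096.

0.9096


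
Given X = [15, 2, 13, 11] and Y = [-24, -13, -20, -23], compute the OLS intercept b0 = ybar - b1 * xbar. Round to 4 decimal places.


The slope is b1 = -0.8000.
Sample means are xbar = 10.2500 and ybar = -20.0000.
Intercept: b0 = -20.0000 - (-0.8000)(10.2500) = -11.8000.

-11.8000


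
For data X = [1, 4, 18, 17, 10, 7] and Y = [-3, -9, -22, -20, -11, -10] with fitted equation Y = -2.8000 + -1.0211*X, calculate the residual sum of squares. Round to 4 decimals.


For each point, residual = actual - predicted.
Residuals: [0.8211, -2.1156, -0.8202, 0.1587, 2.0110, -0.0523].
Sum of squared residuals = 9.8947.

9.8947


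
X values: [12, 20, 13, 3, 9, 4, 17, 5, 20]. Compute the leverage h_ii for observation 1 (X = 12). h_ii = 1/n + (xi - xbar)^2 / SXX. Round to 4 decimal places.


n = 9, xbar = 11.4444.
SXX = sum((xi - xbar)^2) = 354.2222.
h = 1/9 + (12 - 11.4444)^2 / 354.2222 = 0.1120.

0.1120


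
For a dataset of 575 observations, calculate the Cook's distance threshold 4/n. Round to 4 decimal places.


Using the rule of thumb:
Threshold = 4 / 575 = 0.0070.

0.0070


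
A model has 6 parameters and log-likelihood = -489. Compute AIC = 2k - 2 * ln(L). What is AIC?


AIC = 2*6 - 2*(-489).
= 12 + 978 = 990.

990


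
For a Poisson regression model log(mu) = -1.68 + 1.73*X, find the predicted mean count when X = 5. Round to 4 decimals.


Compute eta = -1.68 + 1.73 * 5 = 6.9700.
Apply inverse link: mu = e^6.9700 = 1064.2228.

1064.2228


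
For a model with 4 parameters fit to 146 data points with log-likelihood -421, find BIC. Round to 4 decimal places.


ln(146) = 4.983607.
k * ln(n) = 4 * 4.983607 = 19.934428.
-2L = 842.
BIC = 19.934428 + 842 = 861.934428, which rounds to 861.9344.

861.9344


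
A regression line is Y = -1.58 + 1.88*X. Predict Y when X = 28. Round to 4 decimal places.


Plug X = 28 into Y = -1.58 + 1.88*X:
Y = -1.58 + 52.6400 = 51.0600.

51.0600


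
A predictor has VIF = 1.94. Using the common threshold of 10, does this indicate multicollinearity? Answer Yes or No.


The threshold is 10.
VIF = 1.94 is < 10.
Multicollinearity indication: No.

No


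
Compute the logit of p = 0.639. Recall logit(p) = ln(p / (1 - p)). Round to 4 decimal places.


Compute the odds: 0.639/0.361 = 1.7701.
Take the natural log: ln(1.7701) = 0.5710.

0.5710


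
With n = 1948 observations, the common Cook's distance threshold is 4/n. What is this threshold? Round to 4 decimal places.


Cook's distance cutoff = 4/n = 4/1948.
= 0.0021.

0.0021


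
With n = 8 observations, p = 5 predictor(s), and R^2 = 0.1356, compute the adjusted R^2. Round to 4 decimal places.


Using the formula:
(1 - 0.1356) = 0.8644.
Multiply by 7/2: 0.8644 * 7 = 6.0508, then 6.0508 / 2 = 3.0254.
Adj R^2 = 1 - 3.0254 = -2.0254.

-2.0254


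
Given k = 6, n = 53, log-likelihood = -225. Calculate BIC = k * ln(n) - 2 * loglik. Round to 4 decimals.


Compute k*ln(n) = 6*ln(53) = 6*3.970292 = 23.821752.
Then -2*loglik = 450.
BIC = 23.821752 + 450 = 473.821752, which rounds to 473.8218.

473.8218


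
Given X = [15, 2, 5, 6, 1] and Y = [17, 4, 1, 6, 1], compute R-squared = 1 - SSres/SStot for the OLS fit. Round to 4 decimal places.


The fitted line is Y = -0.6612 + 1.1140*X.
SSres = 22.4039, SStot = 174.8000.
R^2 = 1 - SSres/SStot = 0.8718.

0.8718


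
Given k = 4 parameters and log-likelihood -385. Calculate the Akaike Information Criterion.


AIC = 2k - 2*loglik = 2(4) - 2(-385).
= 8 + 770 = 778.

778


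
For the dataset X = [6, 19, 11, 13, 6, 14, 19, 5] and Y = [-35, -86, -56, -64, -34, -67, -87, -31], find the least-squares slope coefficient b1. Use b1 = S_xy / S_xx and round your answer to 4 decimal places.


The sample means are xbar = 11.6250 and ybar = -57.5000.
Compute S_xx = 223.8750 and S_xy = -894.5000.
Slope b1 = S_xy / S_xx = -894.5000 / 223.8750 = -3.9955.

-3.9955


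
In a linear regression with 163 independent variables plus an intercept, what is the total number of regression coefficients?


Total coefficients = number of predictors + 1 (for the intercept).
= 163 + 1 = 164.

164


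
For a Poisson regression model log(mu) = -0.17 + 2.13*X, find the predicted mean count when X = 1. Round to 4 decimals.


Linear predictor: eta = -0.17 + (2.13)(1) = 1.9600.
Expected count: mu = exp(1.9600) = 7.0993.

7.0993


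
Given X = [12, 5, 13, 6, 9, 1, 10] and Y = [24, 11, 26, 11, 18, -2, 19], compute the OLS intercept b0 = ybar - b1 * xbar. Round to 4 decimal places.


Compute b1 = 2.2315 from the OLS formula.
With xbar = 8.0000 and ybar = 15.2857, the intercept is:
b0 = 15.2857 - 2.2315 * 8.0000 = -2.5661.

-2.5661


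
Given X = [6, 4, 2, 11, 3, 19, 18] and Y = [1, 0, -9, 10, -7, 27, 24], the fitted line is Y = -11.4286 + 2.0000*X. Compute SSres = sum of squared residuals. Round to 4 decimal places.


For each point, residual = actual - predicted.
Residuals: [0.4286, 3.4286, -1.5714, -0.5714, -1.5714, 0.4286, -0.5714].
Sum of squared residuals = 17.7143.

17.7143


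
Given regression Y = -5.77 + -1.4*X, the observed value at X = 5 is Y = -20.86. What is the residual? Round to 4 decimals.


Compute yhat = -5.77 + (-1.4)(5) = -12.7700.
Residual = actual - predicted = -20.86 - -12.7700 = -8.0900.

-8.0900


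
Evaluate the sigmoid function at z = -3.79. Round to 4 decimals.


First, exp(3.7900) = 44.2564.
Then sigma(z) = 1/(1 + 44.2564) = 0.0221.

0.0221


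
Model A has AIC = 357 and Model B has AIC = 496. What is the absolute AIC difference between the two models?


|AIC_A - AIC_B| = |357 - 496| = 139.
Model A is preferred (lower AIC).

139


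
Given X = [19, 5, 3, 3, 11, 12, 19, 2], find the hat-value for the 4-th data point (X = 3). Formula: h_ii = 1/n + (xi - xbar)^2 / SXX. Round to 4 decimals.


Mean of X: xbar = 9.2500.
SXX = 349.5000.
For X = 3: h = 1/8 + (3 - 9.2500)^2/349.5000 = 0.2368.

0.2368


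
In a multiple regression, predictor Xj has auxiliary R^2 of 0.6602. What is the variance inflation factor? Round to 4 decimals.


Using VIF = 1/(1 - R^2_j):
1 - 0.6602 = 0.3398.
VIF = 2.9429.

2.9429


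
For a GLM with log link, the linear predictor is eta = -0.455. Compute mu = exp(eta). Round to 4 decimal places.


Apply the inverse link:
mu = e^-0.455 = 0.6344.

0.6344


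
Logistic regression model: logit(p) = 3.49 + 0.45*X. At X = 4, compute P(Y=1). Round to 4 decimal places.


z = 3.49 + 0.45 * 4 = 5.2900.
Sigmoid: P = 1 / (1 + exp(-5.2900)) = 0.9950.

0.9950


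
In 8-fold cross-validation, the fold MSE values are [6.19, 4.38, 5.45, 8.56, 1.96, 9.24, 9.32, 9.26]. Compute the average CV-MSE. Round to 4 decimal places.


Add all fold MSEs: 54.3600.
Divide by k = 8: 54.3600/8 = 6.7950.

6.7950


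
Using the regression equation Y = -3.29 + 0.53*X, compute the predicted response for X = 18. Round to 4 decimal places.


Substitute X = 18 into the equation:
Y = -3.29 + 0.53 * 18 = -3.29 + 9.5400 = 6.2500.

6.2500


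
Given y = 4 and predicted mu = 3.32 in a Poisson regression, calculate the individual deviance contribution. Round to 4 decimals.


y/mu = 4/3.32 = 1.204819 (approx.), and ln(4/3.32) = 0.186330.
y * ln(y/mu) = 4 * 0.186330 = 0.745320.
y - mu = 0.68.
D = 2 * (0.745320 - 0.68) = 0.130640, which rounds to 0.1306.

0.1306


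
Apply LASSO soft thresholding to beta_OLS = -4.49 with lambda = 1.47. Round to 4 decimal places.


|beta_OLS| = 4.49.
lambda = 1.47.
Since |beta| > lambda, coefficient = sign(beta)*(|beta| - lambda) = -3.0200.
Result = -3.0200.

-3.0200


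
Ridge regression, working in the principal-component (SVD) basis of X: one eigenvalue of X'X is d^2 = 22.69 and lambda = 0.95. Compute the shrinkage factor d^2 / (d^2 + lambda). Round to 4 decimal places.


Compute the denominator: 22.69 + 0.95 = 23.6400.
Shrinkage factor = 22.69 / 23.6400 = 0.9598.

0.9598


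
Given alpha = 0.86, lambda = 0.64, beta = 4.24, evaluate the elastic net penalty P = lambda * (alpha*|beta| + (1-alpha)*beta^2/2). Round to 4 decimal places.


Compute:
L1 = 0.86 * 4.24 = 3.6464.
L2 = 0.14 * 4.24^2 / 2 = 1.2584.
Penalty = 0.64 * (3.6464 + 1.2584) = 3.1391.

3.1391


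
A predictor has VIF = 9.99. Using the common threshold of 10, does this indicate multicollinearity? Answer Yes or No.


The threshold is 10.
VIF = 9.99 is < 10.
Multicollinearity indication: No.

No


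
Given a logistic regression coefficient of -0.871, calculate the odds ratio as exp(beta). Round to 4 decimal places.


exp(-0.871) = 0.4185.
So the odds ratio is 0.4185.

0.4185


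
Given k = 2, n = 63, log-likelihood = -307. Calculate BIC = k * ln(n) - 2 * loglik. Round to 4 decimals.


Compute k*ln(n) = 2*ln(63) = 2*4.143135 = 8.286270.
Then -2*loglik = 614.
BIC = 8.286270 + 614 = 622.286270, which rounds to 622.2863.

622.2863


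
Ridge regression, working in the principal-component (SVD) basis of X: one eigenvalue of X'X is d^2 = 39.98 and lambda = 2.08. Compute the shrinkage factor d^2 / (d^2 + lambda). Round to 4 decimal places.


Compute the denominator: 39.98 + 2.08 = 42.0600.
Shrinkage factor = 39.98 / 42.0600 = 0.9505.

0.9505


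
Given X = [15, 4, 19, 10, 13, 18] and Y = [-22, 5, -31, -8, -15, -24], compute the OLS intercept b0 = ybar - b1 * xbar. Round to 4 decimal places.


The slope is b1 = -2.2939.
Sample means are xbar = 13.1667 and ybar = -15.8333.
Intercept: b0 = -15.8333 - (-2.2939)(13.1667) = 14.3692.

14.3692


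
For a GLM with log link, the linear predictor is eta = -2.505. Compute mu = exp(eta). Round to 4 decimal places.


The inverse log link gives:
mu = exp(-2.505) = 0.0817.

0.0817


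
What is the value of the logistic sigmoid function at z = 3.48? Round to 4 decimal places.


exp(-3.4800) = 0.0308.
1 + exp(-z) = 1.0308.
sigmoid = 1/1.0308 = 0.9701.

0.9701


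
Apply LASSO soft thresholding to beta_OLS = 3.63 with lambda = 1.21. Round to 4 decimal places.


Check: |3.63| = 3.63 vs lambda = 1.21.
Since |beta| > lambda, coefficient = sign(beta)*(|beta| - lambda) = 2.4200.
Soft-thresholded coefficient = 2.4200.

2.4200


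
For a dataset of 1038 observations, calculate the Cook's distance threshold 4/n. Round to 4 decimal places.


Using the rule of thumb:
Threshold = 4 / 1038 = 0.0039.

0.0039


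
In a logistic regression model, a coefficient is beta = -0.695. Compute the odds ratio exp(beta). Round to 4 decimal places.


Odds ratio = exp(beta) = exp(-0.695).
= 0.4991.

0.4991


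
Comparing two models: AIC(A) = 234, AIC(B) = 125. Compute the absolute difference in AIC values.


Absolute difference = |234 - 125| = 109.
The model with lower AIC (B) is preferred.

109


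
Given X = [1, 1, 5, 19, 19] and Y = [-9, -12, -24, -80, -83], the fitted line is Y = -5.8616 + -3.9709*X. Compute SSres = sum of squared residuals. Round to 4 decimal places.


Compute predicted values, then residuals = yi - yhat_i.
Residuals: [0.8325, -2.1675, 1.7161, 1.3087, -1.6913].
SSres = sum(residual^2) = 12.9093.

12.9093


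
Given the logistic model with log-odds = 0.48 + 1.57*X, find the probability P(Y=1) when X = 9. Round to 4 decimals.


Linear predictor: z = 0.48 + 1.57 * 9 = 14.6100.
P = 1/(1 + exp(-14.6100)) = 1/(1 + 0.0000) = 1.0000.

1.0000


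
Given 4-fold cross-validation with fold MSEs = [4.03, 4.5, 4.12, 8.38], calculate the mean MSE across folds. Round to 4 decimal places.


Add all fold MSEs: 21.0300.
Divide by k = 4: 21.0300/4 = 5.2575.

5.2575


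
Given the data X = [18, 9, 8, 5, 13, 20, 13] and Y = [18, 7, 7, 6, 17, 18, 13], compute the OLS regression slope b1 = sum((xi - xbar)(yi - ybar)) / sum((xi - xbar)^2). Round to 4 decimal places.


The sample means are xbar = 12.2857 and ybar = 12.2857.
Compute S_xx = 175.4286 and S_xy = 166.4286.
Slope b1 = S_xy / S_xx = 166.4286 / 175.4286 = 0.9487.

0.9487


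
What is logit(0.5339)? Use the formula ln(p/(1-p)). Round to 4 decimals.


The odds are p/(1-p) = 0.5339 / 0.4661 = 1.1455.
logit(p) = ln(1.1455) = 0.1358.

0.1358


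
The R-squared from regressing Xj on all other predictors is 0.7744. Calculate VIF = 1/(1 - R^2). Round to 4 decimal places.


VIF = 1 / (1 - 0.7744).
= 1 / 0.2256 = 4.4326.

4.4326


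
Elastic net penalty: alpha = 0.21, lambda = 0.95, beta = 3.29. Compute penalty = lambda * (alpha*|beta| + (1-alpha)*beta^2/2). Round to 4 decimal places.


L1 component = 0.21 * |3.29| = 0.6909.
L2 component = 0.79 * 3.29^2 / 2 = 4.2755.
Penalty = 0.95 * (0.6909 + 4.2755) = 0.95 * 4.9664 = 4.7181.

4.7181
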